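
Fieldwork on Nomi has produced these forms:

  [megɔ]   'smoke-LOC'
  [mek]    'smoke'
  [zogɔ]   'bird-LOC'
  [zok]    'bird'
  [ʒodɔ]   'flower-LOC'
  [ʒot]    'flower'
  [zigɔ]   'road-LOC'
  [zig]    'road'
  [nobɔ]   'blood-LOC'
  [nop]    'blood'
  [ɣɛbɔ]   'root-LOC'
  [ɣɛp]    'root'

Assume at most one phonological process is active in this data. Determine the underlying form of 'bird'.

The stem for 'bird' ends in [g] in [zogɔ] but [k] in [zok].
If /g/ were underlying and a rule turned it into [k] in isolation, 'road' would also alternate; but it has [g] in both [zigɔ] and [zig].
The alternation reflects intervocalic voicing: voiceless stops become voiced between vowels. /k/ is underlying.

/zok/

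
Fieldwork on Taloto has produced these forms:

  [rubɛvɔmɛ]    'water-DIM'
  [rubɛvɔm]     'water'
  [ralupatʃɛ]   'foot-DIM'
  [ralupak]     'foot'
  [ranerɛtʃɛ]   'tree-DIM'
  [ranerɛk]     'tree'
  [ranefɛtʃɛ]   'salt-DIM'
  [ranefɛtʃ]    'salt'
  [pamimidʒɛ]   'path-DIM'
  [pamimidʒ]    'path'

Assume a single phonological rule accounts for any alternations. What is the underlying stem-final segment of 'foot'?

/k/

The root 'foot' surfaces as [ralupatʃɛ] and [ralupak], with a stem-final [tʃ] ~ [k] alternation.
If /tʃ/ were underlying and a rule turned it into [k] in isolation, 'salt' would also alternate; but it has [tʃ] in both [ranefɛtʃɛ] and [ranefɛtʃ].
So /k/ is underlying, and a rule of palatalization before a front vowel — /k/ becomes palato-alveolar [tʃ] before a front vowel — gives [tʃ].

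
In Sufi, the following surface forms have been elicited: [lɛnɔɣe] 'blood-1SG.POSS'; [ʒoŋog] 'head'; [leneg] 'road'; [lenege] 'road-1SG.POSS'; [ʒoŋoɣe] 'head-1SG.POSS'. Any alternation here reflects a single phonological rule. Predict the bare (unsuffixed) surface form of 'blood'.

'head' shows [ɣ] ~ [g] at the end of the stem ([ʒoŋoɣe] vs [ʒoŋog]).
But 'road' keeps [g] in both environments ([lenege], [leneg]), so there is no rule changing /g/ to [ɣ] before the 1SG.POSS suffix.
The underlying segment must be /ɣ/; voiced fricatives become stops word-finally, yielding [g] there.
The one attested form of 'blood', [lɛnɔɣe], shows underlying /lɛnɔɣ/. Applying the same rule word-finally gives [lɛnɔg].

[lɛnɔg]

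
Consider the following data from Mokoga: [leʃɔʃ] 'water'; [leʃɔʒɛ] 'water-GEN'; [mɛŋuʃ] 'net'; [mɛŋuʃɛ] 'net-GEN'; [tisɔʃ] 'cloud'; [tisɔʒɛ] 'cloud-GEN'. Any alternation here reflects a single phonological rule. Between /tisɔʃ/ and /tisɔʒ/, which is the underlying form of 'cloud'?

'cloud' shows [ʃ] ~ [ʒ] at the end of the stem ([tisɔʃ] vs [tisɔʒɛ]).
Compare 'net', with invariant [ʃ] in [mɛŋuʃ] and [mɛŋuʃɛ]: an analysis with underlying /ʃ/ and a rule producing [ʒ] before the GEN suffix would wrongly predict alternation here too.
Therefore /ʒ/ is basic and [ʃ] is derived by word-final obstruent devoicing (voiced obstruents become voiceless word-finally).

/tisɔʒ/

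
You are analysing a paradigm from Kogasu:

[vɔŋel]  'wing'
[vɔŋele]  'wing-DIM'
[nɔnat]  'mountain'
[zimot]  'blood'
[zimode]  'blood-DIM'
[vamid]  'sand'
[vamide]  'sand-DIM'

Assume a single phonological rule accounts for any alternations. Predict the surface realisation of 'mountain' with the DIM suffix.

[nɔnade]

The stem for 'blood' ends in [t] in [zimot] but [d] in [zimode].
The stem 'sand' ([vamid], [vamide]) shows [d] unchanged in both environments, so [d] cannot be basic with [t] derived in isolation.
Therefore /t/ is basic and [d] is derived by intervocalic voicing (voiceless stops become voiced between vowels).
The one attested form of 'mountain', [nɔnat], shows underlying /nɔnat/. Applying the same rule between vowels gives [nɔnade].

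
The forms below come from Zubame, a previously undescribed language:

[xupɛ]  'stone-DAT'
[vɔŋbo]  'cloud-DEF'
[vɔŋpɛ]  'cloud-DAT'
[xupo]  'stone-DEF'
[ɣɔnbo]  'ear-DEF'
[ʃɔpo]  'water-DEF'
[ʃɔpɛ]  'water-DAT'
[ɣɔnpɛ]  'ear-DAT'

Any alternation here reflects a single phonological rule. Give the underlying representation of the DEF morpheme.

The DEF suffix surfaces as [-bo] and [-po], depending on the final segment of the stem.
By contrast the DAT suffix keeps its initial [p] throughout — that segment must be underlying.
So the underlying form is /-bo/, and voiced stops become voiceless after a vowel.

/-bo/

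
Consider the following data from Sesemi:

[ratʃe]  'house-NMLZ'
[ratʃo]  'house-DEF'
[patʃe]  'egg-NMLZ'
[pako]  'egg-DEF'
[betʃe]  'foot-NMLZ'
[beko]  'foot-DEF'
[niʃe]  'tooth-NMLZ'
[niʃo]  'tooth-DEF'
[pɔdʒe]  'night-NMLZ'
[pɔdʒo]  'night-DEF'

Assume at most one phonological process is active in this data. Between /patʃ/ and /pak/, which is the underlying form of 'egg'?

/pak/

In [patʃe] and [pako] the final segment of 'egg' alternates: [tʃ] ~ [k].
But 'house' keeps [tʃ] in both environments ([ratʃe], [ratʃo]), so there is no rule changing /tʃ/ to [k] before the DEF suffix.
The underlying segment must be /k/; /k/ becomes palato-alveolar [tʃ] before a front vowel, yielding [tʃ] there.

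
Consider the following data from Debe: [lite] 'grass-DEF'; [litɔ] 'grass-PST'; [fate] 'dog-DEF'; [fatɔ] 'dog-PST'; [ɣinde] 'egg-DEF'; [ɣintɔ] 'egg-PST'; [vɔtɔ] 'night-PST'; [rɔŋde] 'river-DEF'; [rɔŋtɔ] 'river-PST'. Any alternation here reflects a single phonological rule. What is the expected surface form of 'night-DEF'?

The DEF suffix surfaces as [-de] and [-te], depending on the final segment of the stem.
The PST suffix, which begins with [t], is invariant after every stem; so [t] is not altered by any rule here.
So the underlying form is /-de/, and voiced stops become voiceless after a vowel.
After 'night', which ends in a vowel, the suffix surfaces as [-te], giving [vɔte].

[vɔte]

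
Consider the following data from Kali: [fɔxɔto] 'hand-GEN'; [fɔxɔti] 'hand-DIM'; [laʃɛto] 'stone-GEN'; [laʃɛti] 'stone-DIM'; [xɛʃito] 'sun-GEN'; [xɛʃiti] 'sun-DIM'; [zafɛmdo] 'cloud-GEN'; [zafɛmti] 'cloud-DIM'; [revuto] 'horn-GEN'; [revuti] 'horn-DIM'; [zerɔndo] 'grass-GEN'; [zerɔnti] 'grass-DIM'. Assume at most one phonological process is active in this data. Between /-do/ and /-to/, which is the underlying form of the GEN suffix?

/-do/

The GEN morpheme has two allomorphs, [-do] and [-to].
By contrast the DIM suffix keeps its initial [t] throughout — that segment must be underlying.
The GEN suffix is therefore /-do/ underlyingly, with post-vocalic devoicing: voiced stops become voiceless after a vowel.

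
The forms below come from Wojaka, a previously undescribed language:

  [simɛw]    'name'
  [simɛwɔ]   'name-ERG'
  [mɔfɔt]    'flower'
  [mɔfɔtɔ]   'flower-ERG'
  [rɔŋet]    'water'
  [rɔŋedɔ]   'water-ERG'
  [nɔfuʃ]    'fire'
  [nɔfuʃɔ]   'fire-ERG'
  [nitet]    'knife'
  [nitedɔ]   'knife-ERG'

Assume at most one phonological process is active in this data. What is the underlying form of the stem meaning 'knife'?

In [nitet] and [nitedɔ] the final segment of 'knife' alternates: [t] ~ [d].
If /t/ were underlying and a rule turned it into [d] before the ERG suffix, 'flower' would also alternate; but it has [t] in both [mɔfɔt] and [mɔfɔtɔ].
The underlying segment must be /d/; voiced obstruents become voiceless word-finally, yielding [t] there.

/nited/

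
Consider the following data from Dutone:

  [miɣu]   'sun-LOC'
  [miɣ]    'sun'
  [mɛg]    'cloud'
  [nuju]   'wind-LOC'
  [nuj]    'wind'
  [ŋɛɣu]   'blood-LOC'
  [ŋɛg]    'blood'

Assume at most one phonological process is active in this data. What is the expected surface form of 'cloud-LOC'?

'blood' shows [ɣ] ~ [g] at the end of the stem ([ŋɛɣu] vs [ŋɛg]).
But 'sun' keeps [ɣ] in both environments ([miɣu], [miɣ]), so there is no rule changing /ɣ/ to [g] in isolation.
The underlying segment must be /g/; voiced stops become fricatives between vowels, yielding [ɣ] there.
From [mɛg] the stem 'cloud' is /mɛg/; between vowels this yields [mɛɣu].

[mɛɣu]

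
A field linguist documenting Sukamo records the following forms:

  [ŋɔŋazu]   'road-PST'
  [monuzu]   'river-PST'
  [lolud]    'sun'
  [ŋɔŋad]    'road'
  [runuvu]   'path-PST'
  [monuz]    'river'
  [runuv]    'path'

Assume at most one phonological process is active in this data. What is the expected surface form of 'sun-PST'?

In [ŋɔŋazu] and [ŋɔŋad] the final segment of 'road' alternates: [z] ~ [d].
If /z/ were underlying and a rule turned it into [d] in isolation, 'river' would also alternate; but it has [z] in both [monuzu] and [monuz].
The underlying segment must be /d/; voiced stops become fricatives between vowels, yielding [z] there.
The one attested form of 'sun', [lolud], shows underlying /lolud/. Applying the same rule between vowels gives [loluzu].

[loluzu]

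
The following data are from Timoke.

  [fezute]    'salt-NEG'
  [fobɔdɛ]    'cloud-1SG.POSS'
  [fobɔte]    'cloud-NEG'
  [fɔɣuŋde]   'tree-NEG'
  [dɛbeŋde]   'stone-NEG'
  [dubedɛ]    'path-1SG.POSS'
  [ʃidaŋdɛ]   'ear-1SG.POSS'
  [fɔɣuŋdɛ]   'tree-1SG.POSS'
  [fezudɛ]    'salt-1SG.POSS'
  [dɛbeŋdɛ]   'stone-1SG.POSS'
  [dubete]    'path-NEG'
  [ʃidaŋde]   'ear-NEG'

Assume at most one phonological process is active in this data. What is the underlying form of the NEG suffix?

The NEG morpheme has two allomorphs, [-de] and [-te].
The 1SG.POSS suffix, which begins with [d], is invariant after every stem; so [d] is not altered by any rule here.
So the underlying form is /-te/, and voiceless stops become voiced after a nasal.

/-te/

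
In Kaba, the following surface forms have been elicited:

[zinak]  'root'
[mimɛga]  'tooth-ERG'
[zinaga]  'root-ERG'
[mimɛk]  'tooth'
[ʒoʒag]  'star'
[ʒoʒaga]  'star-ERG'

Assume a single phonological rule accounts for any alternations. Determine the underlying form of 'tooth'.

/mimɛk/

In [mimɛga] and [mimɛk] the final segment of 'tooth' alternates: [g] ~ [k].
The stem 'star' ([ʒoʒaga], [ʒoʒag]) shows [g] unchanged in both environments, so [g] cannot be basic with [k] derived in isolation.
So /k/ is underlying, and a rule of intervocalic voicing — voiceless stops become voiced between vowels — gives [g].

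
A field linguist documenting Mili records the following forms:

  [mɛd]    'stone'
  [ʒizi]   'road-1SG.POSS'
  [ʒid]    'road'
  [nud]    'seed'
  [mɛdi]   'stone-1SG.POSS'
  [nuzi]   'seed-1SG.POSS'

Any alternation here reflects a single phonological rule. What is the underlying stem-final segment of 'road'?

In [ʒid] and [ʒizi] the final segment of 'road' alternates: [d] ~ [z].
But 'stone' keeps [d] in both environments ([mɛd], [mɛdi]), so there is no rule changing /d/ to [z] before the 1SG.POSS suffix.
The alternation reflects word-final hardening: voiced fricatives become stops word-finally. /z/ is underlying.

/z/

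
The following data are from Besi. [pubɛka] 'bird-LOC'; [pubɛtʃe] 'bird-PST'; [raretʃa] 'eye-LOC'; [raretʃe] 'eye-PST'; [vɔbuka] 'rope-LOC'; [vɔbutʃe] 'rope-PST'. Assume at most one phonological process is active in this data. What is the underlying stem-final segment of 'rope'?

'rope' shows [k] ~ [tʃ] at the end of the stem ([vɔbuka] vs [vɔbutʃe]).
Compare 'eye', with invariant [tʃ] in [raretʃa] and [raretʃe]: an analysis with underlying /tʃ/ and a rule producing [k] before the LOC suffix would wrongly predict alternation here too.
Therefore /k/ is basic and [tʃ] is derived by palatalization before a front vowel (/k/ becomes palato-alveolar [tʃ] before a front vowel).

/k/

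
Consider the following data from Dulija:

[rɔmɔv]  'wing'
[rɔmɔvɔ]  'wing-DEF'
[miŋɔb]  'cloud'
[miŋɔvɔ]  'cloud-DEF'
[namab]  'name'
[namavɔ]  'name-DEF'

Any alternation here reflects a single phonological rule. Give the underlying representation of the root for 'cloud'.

In [miŋɔb] and [miŋɔvɔ] the final segment of 'cloud' alternates: [b] ~ [v].
Compare 'wing', with invariant [v] in [rɔmɔv] and [rɔmɔvɔ]: an analysis with underlying /v/ and a rule producing [b] in isolation would wrongly predict alternation here too.
So /b/ is underlying, and a rule of intervocalic spirantization — voiced stops become fricatives between vowels — gives [v].
Hence 'cloud' is /miŋɔb/ underlyingly.

/miŋɔb/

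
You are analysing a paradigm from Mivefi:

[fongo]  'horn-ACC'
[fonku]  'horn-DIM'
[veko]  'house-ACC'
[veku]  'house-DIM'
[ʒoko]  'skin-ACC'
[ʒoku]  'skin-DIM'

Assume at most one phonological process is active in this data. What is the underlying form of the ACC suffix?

/-go/

The ACC suffix surfaces as [-go] and [-ko], depending on the final segment of the stem.
The DIM suffix, which begins with [k], is invariant after every stem; so [k] is not altered by any rule here.
So the underlying form is /-go/, and voiced stops become voiceless after a vowel.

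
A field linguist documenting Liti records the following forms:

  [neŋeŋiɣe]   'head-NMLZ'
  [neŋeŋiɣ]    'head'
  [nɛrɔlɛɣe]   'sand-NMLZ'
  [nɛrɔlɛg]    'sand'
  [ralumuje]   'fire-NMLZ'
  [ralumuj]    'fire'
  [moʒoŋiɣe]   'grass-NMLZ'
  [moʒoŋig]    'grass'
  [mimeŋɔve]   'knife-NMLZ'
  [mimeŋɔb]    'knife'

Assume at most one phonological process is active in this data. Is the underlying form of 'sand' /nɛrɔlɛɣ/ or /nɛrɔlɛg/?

In [nɛrɔlɛɣe] and [nɛrɔlɛg] the final segment of 'sand' alternates: [ɣ] ~ [g].
If /ɣ/ were underlying and a rule turned it into [g] in isolation, 'head' would also alternate; but it has [ɣ] in both [neŋeŋiɣe] and [neŋeŋiɣ].
The alternation reflects intervocalic spirantization: voiced stops become fricatives between vowels. /g/ is underlying.

/nɛrɔlɛg/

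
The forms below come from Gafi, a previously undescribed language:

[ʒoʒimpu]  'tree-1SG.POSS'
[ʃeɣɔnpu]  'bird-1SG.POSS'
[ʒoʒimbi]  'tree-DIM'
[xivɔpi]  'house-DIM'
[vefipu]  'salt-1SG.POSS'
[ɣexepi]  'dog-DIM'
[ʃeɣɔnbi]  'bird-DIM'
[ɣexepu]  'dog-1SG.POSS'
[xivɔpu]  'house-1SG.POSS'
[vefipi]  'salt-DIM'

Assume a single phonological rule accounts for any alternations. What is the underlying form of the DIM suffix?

/-bi/

The DIM suffix surfaces as [-bi] and [-pi], depending on the final segment of the stem.
The 1SG.POSS suffix, which begins with [p], is invariant after every stem; so [p] is not altered by any rule here.
The DIM suffix is therefore /-bi/ underlyingly, with post-vocalic devoicing: voiced stops become voiceless after a vowel.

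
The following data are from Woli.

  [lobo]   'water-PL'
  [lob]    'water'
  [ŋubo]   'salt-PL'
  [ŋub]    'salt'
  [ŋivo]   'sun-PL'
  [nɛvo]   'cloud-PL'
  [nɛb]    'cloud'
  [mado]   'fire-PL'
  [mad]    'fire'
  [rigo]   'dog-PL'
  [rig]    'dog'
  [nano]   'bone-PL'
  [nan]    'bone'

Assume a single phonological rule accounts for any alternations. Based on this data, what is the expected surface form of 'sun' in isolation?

The stem for 'cloud' ends in [v] in [nɛvo] but [b] in [nɛb].
The stem 'water' ([lobo], [lob]) shows [b] unchanged in both environments, so [b] cannot be basic with [v] derived before the PL suffix.
The underlying segment must be /v/; voiced fricatives become stops word-finally, yielding [b] there.
The one attested form of 'sun', [ŋivo], shows underlying /ŋiv/. Applying the same rule word-finally gives [ŋib].

[ŋib]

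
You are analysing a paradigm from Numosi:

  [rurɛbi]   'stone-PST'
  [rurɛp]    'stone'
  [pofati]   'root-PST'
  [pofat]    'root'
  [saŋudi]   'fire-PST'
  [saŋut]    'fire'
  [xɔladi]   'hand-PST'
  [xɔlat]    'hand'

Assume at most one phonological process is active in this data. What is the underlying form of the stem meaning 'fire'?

In [saŋudi] and [saŋut] the final segment of 'fire' alternates: [d] ~ [t].
But 'root' keeps [t] in both environments ([pofati], [pofat]), so there is no rule changing /t/ to [d] before the PST suffix.
The underlying segment must be /d/; voiced obstruents become voiceless word-finally, yielding [t] there.

/saŋud/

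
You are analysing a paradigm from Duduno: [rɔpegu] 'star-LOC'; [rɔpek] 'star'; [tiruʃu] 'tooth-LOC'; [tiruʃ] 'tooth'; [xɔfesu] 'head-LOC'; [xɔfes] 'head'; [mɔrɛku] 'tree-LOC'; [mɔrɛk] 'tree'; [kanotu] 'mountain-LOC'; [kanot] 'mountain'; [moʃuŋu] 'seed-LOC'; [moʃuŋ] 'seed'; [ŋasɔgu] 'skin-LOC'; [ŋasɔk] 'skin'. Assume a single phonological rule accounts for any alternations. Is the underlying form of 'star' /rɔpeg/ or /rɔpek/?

/rɔpeg/

In [rɔpegu] and [rɔpek] the final segment of 'star' alternates: [g] ~ [k].
But 'tree' keeps [k] in both environments ([mɔrɛku], [mɔrɛk]), so there is no rule changing /k/ to [g] before the LOC suffix.
The underlying segment must be /g/; voiced obstruents become voiceless word-finally, yielding [k] there.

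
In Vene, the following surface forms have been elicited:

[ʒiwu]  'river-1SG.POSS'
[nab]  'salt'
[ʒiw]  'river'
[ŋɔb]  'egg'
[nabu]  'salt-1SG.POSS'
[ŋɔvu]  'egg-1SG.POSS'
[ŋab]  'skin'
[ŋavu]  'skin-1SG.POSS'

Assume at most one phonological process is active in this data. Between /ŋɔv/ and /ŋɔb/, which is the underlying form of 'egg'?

/ŋɔv/

The stem for 'egg' ends in [b] in [ŋɔb] but [v] in [ŋɔvu].
But 'salt' keeps [b] in both environments ([nab], [nabu]), so there is no rule changing /b/ to [v] before the 1SG.POSS suffix.
Therefore /v/ is basic and [b] is derived by word-final hardening (voiced fricatives become stops word-finally).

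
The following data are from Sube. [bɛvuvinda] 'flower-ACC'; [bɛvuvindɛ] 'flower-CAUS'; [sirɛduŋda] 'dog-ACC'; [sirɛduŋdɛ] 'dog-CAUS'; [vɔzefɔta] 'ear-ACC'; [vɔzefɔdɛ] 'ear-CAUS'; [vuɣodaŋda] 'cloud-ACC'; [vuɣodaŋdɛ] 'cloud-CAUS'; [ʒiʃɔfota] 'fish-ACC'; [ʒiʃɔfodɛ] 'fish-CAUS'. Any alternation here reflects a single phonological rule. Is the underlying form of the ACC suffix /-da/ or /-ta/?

The ACC morpheme has two allomorphs, [-da] and [-ta].
By contrast the CAUS suffix keeps its initial [d] throughout — that segment must be underlying.
So the underlying form is /-ta/, and voiceless stops become voiced after a nasal.

/-ta/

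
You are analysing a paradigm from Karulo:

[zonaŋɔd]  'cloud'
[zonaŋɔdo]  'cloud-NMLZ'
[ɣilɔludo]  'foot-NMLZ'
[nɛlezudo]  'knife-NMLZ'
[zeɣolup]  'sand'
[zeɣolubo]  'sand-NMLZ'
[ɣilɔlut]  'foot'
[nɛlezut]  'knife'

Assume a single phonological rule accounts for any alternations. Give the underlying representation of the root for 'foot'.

The root 'foot' surfaces as [ɣilɔludo] and [ɣilɔlut], with a stem-final [d] ~ [t] alternation.
If /d/ were underlying and a rule turned it into [t] in isolation, 'cloud' would also alternate; but it has [d] in both [zonaŋɔdo] and [zonaŋɔd].
Therefore /t/ is basic and [d] is derived by intervocalic voicing (voiceless stops become voiced between vowels).
Hence 'foot' is /ɣilɔlut/ underlyingly.

/ɣilɔlut/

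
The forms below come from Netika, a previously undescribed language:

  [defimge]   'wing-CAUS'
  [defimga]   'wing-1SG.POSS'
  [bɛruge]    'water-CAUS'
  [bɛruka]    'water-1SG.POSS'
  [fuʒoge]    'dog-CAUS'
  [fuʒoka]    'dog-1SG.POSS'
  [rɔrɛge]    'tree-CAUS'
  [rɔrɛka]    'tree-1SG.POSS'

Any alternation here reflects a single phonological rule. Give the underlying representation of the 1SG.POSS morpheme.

The 1SG.POSS suffix surfaces as [-ga] and [-ka], depending on the final segment of the stem.
The CAUS suffix, which begins with [g], is invariant after every stem; so [g] is not altered by any rule here.
So the underlying form is /-ka/, and voiceless stops become voiced after a nasal.

/-ka/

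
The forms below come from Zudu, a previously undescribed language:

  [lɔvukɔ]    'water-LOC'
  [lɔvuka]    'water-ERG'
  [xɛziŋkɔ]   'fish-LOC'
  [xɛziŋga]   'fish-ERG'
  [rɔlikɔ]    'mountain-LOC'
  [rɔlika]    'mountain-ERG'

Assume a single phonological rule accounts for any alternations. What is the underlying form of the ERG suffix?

The ERG morpheme has two allomorphs, [-ga] and [-ka].
By contrast the LOC suffix keeps its initial [k] throughout — that segment must be underlying.
So the underlying form is /-ga/, and voiced stops become voiceless after a vowel.

/-ga/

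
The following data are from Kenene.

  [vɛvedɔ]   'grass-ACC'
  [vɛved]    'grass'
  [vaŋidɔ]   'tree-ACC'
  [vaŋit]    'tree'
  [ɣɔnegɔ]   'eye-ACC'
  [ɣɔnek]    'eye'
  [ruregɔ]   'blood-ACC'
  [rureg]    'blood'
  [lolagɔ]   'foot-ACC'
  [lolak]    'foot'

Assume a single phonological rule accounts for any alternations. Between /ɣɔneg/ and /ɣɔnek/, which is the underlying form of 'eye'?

/ɣɔnek/

'eye' shows [g] ~ [k] at the end of the stem ([ɣɔnegɔ] vs [ɣɔnek]).
If /g/ were underlying and a rule turned it into [k] in isolation, 'blood' would also alternate; but it has [g] in both [ruregɔ] and [rureg].
The underlying segment must be /k/; voiceless stops become voiced between vowels, yielding [g] there.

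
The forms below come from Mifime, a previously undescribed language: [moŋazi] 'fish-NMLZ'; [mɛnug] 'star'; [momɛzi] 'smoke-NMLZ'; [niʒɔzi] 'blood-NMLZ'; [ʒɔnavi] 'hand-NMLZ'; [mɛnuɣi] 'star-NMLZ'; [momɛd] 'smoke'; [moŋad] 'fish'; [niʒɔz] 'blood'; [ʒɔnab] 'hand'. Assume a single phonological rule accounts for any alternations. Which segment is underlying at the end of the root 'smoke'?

/d/

In [momɛzi] and [momɛd] the final segment of 'smoke' alternates: [z] ~ [d].
But 'blood' keeps [z] in both environments ([niʒɔzi], [niʒɔz]), so there is no rule changing /z/ to [d] in isolation.
So /d/ is underlying, and a rule of intervocalic spirantization — voiced stops become fricatives between vowels — gives [z].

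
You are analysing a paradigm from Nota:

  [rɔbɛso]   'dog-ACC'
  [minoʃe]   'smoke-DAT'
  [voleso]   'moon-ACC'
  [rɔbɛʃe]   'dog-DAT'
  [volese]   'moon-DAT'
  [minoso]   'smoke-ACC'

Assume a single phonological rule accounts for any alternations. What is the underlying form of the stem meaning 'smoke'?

/minoʃ/

The root 'smoke' surfaces as [minoso] and [minoʃe], with a stem-final [s] ~ [ʃ] alternation.
But 'moon' keeps [s] in both environments ([voleso], [volese]), so there is no rule changing /s/ to [ʃ] before the DAT suffix.
Therefore /ʃ/ is basic and [s] is derived by depalatalization (palato-alveolar /ʃ/ becomes [s] when no front vowel follows).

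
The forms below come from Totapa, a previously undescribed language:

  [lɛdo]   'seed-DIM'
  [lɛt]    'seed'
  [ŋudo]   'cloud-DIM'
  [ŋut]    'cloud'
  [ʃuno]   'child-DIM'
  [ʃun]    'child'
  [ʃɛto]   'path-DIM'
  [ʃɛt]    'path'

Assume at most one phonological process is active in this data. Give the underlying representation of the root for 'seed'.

'seed' shows [d] ~ [t] at the end of the stem ([lɛdo] vs [lɛt]).
But 'path' keeps [t] in both environments ([ʃɛto], [ʃɛt]), so there is no rule changing /t/ to [d] before the DIM suffix.
Therefore /d/ is basic and [t] is derived by word-final obstruent devoicing (voiced obstruents become voiceless word-finally).

/lɛd/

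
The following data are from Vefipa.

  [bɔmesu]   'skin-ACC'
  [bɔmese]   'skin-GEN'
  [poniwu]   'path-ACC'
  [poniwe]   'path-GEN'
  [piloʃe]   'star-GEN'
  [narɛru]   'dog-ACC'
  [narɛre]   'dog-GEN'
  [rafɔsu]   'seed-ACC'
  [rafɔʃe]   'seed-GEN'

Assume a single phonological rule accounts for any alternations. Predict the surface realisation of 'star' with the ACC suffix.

'seed' shows [s] ~ [ʃ] at the end of the stem ([rafɔsu] vs [rafɔʃe]).
If /s/ were underlying and a rule turned it into [ʃ] before the GEN suffix, 'skin' would also alternate; but it has [s] in both [bɔmesu] and [bɔmese].
The alternation reflects depalatalization: palato-alveolar /ʃ/ becomes [s] when no front vowel follows. /ʃ/ is underlying.
The one attested form of 'star', [piloʃe], shows underlying /piloʃ/. Applying the same rule when no front vowel follows gives [pilosu].

[pilosu]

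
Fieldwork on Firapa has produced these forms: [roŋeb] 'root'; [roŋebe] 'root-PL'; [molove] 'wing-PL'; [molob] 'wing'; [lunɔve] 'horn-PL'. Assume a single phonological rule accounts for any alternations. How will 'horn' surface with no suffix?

[lunɔb]

The stem for 'wing' ends in [b] in [molob] but [v] in [molove].
But 'root' keeps [b] in both environments ([roŋeb], [roŋebe]), so there is no rule changing /b/ to [v] before the PL suffix.
The underlying segment must be /v/; voiced fricatives become stops word-finally, yielding [b] there.
From [lunɔve] the stem 'horn' is /lunɔv/; word-finally this yields [lunɔb].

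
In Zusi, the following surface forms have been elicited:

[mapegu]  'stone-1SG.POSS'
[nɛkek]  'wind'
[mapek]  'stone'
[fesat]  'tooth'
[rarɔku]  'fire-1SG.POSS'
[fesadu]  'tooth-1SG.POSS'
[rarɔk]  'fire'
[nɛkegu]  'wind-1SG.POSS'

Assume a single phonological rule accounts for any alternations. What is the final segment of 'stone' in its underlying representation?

/g/

The root 'stone' surfaces as [mapek] and [mapegu], with a stem-final [k] ~ [g] alternation.
If /k/ were underlying and a rule turned it into [g] before the 1SG.POSS suffix, 'fire' would also alternate; but it has [k] in both [rarɔk] and [rarɔku].
Therefore /g/ is basic and [k] is derived by word-final obstruent devoicing (voiced obstruents become voiceless word-finally).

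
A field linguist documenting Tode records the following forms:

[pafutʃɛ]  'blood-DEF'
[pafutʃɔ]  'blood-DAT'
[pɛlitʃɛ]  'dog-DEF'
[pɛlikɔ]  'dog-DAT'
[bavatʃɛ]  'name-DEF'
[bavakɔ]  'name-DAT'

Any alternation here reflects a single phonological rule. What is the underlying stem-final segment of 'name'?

The root 'name' surfaces as [bavatʃɛ] and [bavakɔ], with a stem-final [tʃ] ~ [k] alternation.
But 'blood' keeps [tʃ] in both environments ([pafutʃɛ], [pafutʃɔ]), so there is no rule changing /tʃ/ to [k] before the DAT suffix.
The alternation reflects palatalization before a front vowel: /k/ becomes palato-alveolar [tʃ] before a front vowel. /k/ is underlying.

/k/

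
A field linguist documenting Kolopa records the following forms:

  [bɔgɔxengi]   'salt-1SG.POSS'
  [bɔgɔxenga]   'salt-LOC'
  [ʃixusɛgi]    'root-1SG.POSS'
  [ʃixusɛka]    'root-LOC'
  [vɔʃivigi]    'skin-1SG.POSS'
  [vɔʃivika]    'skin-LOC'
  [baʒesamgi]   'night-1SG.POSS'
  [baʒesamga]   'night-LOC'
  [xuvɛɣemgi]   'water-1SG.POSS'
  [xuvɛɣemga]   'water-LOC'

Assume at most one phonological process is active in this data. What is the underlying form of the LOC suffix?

/-ka/

The LOC morpheme has two allomorphs, [-ga] and [-ka].
The 1SG.POSS suffix, which begins with [g], is invariant after every stem; so [g] is not altered by any rule here.
So the underlying form is /-ka/, and voiceless stops become voiced after a nasal.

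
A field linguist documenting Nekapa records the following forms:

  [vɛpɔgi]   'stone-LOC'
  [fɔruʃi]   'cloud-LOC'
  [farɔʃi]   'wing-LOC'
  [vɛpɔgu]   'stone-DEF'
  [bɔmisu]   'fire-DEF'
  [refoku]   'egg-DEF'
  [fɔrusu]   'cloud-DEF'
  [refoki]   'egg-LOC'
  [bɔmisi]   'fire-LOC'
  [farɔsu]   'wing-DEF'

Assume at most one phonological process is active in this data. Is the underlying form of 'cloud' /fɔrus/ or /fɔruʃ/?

/fɔruʃ/

'cloud' shows [s] ~ [ʃ] at the end of the stem ([fɔrusu] vs [fɔruʃi]).
Compare 'fire', with invariant [s] in [bɔmisu] and [bɔmisi]: an analysis with underlying /s/ and a rule producing [ʃ] before the LOC suffix would wrongly predict alternation here too.
The alternation reflects depalatalization: palato-alveolar /ʃ/ becomes [s] when no front vowel follows. /ʃ/ is underlying.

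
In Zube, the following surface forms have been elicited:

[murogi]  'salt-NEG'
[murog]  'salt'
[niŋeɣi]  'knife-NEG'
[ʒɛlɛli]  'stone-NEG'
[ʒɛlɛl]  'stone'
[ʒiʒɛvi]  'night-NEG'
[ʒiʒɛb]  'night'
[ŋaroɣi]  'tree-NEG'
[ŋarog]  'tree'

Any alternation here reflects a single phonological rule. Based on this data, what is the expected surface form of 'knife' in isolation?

[niŋeg]

In [ŋaroɣi] and [ŋarog] the final segment of 'tree' alternates: [ɣ] ~ [g].
But 'salt' keeps [g] in both environments ([murogi], [murog]), so there is no rule changing /g/ to [ɣ] before the NEG suffix.
So /ɣ/ is underlying, and a rule of word-final hardening — voiced fricatives become stops word-finally — gives [g].
From [niŋeɣi] the stem 'knife' is /niŋeɣ/; word-finally this yields [niŋeg].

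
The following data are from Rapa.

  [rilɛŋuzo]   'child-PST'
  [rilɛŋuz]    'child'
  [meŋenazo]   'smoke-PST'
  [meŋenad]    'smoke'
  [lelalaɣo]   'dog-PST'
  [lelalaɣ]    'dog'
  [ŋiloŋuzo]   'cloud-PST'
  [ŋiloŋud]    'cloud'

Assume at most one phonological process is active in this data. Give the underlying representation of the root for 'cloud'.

The root 'cloud' surfaces as [ŋiloŋuzo] and [ŋiloŋud], with a stem-final [z] ~ [d] alternation.
If /z/ were underlying and a rule turned it into [d] in isolation, 'child' would also alternate; but it has [z] in both [rilɛŋuzo] and [rilɛŋuz].
The underlying segment must be /d/; voiced stops become fricatives between vowels, yielding [z] there.
The underlying form of 'cloud' is therefore /ŋiloŋud/.

/ŋiloŋud/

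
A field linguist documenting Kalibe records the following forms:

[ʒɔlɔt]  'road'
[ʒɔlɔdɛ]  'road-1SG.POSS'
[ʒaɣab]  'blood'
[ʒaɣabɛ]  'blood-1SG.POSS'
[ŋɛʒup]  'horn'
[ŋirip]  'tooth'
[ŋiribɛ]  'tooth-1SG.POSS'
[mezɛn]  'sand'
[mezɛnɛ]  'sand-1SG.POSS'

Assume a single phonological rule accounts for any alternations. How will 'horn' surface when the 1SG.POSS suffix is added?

[ŋɛʒubɛ]

The stem for 'tooth' ends in [p] in [ŋirip] but [b] in [ŋiribɛ].
The stem 'blood' ([ʒaɣab], [ʒaɣabɛ]) shows [b] unchanged in both environments, so [b] cannot be basic with [p] derived in isolation.
The alternation reflects intervocalic voicing: voiceless stops become voiced between vowels. /p/ is underlying.
From [ŋɛʒup] the stem 'horn' is /ŋɛʒup/; between vowels this yields [ŋɛʒubɛ].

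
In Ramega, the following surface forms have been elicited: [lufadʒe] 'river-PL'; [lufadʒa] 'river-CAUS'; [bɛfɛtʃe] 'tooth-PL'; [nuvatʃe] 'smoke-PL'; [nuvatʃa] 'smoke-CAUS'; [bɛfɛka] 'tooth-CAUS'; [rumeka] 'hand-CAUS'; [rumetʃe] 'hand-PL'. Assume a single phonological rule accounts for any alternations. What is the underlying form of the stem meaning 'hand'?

/rumek/

'hand' shows [k] ~ [tʃ] at the end of the stem ([rumeka] vs [rumetʃe]).
Compare 'smoke', with invariant [tʃ] in [nuvatʃa] and [nuvatʃe]: an analysis with underlying /tʃ/ and a rule producing [k] before the CAUS suffix would wrongly predict alternation here too.
Therefore /k/ is basic and [tʃ] is derived by palatalization before a front vowel (/k/ becomes palato-alveolar [tʃ] before a front vowel).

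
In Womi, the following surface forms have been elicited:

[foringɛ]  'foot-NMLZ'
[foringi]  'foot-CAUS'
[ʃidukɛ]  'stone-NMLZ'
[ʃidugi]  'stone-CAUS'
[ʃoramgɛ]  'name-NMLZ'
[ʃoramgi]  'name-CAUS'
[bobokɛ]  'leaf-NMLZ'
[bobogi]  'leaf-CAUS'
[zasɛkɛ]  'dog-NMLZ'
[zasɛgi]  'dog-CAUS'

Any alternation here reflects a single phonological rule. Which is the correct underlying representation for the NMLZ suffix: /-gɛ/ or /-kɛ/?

The NMLZ suffix surfaces as [-gɛ] and [-kɛ], depending on the final segment of the stem.
The CAUS suffix, which begins with [g], is invariant after every stem; so [g] is not altered by any rule here.
So the underlying form is /-kɛ/, and voiceless stops become voiced after a nasal.

/-kɛ/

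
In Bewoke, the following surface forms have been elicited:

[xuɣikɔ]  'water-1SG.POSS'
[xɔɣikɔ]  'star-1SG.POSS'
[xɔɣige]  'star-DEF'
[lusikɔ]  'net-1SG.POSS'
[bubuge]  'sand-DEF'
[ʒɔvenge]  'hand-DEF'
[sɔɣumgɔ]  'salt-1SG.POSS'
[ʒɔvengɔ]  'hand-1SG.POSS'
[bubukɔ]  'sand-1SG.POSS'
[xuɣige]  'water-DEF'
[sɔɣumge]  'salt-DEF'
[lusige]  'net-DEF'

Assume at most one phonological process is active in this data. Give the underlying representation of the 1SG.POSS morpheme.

The 1SG.POSS suffix surfaces as [-gɔ] and [-kɔ], depending on the final segment of the stem.
By contrast the DEF suffix keeps its initial [g] throughout — that segment must be underlying.
The 1SG.POSS suffix is therefore /-kɔ/ underlyingly, with post-nasal voicing: voiceless stops become voiced after a nasal.

/-kɔ/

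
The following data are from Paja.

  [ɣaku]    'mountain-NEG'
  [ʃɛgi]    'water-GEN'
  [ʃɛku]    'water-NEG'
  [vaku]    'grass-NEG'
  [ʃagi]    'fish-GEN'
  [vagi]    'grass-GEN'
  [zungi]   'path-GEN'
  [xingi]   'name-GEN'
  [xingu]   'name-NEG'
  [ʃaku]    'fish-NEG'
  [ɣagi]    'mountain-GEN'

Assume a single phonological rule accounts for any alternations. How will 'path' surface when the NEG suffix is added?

[zungu]

The NEG suffix surfaces as [-gu] and [-ku], depending on the final segment of the stem.
By contrast the GEN suffix keeps its initial [g] throughout — that segment must be underlying.
So the underlying form is /-ku/, and voiceless stops become voiced after a nasal.
After 'path', which ends in a nasal, the suffix surfaces as [-gu], giving [zungu].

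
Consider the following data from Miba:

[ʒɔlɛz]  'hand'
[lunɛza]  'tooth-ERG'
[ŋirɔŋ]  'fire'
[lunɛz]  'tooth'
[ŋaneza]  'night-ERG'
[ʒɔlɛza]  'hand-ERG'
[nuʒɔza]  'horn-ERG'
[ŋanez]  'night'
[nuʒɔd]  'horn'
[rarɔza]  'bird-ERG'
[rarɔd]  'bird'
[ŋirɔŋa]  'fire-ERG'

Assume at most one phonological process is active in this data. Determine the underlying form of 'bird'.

/rarɔd/

'bird' shows [z] ~ [d] at the end of the stem ([rarɔza] vs [rarɔd]).
The stem 'tooth' ([lunɛza], [lunɛz]) shows [z] unchanged in both environments, so [z] cannot be basic with [d] derived in isolation.
Therefore /d/ is basic and [z] is derived by intervocalic spirantization (voiced stops become fricatives between vowels).
Hence 'bird' is /rarɔd/ underlyingly.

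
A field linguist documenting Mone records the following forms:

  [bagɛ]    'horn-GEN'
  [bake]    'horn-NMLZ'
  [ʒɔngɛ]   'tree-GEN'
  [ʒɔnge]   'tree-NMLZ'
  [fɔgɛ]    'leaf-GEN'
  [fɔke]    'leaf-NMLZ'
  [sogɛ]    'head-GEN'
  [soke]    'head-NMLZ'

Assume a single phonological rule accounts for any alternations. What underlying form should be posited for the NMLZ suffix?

The NMLZ morpheme has two allomorphs, [-ge] and [-ke].
By contrast the GEN suffix keeps its initial [g] throughout — that segment must be underlying.
So the underlying form is /-ke/, and voiceless stops become voiced after a nasal.

/-ke/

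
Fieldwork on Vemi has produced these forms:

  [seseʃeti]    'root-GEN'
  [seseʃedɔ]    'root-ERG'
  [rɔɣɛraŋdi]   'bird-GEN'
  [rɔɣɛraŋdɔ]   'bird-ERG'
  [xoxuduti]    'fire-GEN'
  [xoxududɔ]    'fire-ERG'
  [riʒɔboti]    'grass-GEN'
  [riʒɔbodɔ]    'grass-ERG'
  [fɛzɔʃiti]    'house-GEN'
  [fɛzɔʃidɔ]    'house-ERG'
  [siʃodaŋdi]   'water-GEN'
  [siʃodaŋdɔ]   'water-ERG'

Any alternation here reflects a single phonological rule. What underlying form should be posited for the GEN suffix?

/-ti/

The GEN morpheme has two allomorphs, [-di] and [-ti].
By contrast the ERG suffix keeps its initial [d] throughout — that segment must be underlying.
So the underlying form is /-ti/, and voiceless stops become voiced after a nasal.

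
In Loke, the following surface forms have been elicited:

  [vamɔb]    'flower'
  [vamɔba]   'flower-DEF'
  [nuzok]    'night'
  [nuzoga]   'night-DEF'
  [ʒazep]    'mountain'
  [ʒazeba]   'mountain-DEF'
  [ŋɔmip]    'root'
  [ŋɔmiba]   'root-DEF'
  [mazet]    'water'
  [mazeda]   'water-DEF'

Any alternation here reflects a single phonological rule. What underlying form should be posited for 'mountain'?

The root 'mountain' surfaces as [ʒazep] and [ʒazeba], with a stem-final [p] ~ [b] alternation.
But 'flower' keeps [b] in both environments ([vamɔb], [vamɔba]), so there is no rule changing /b/ to [p] in isolation.
The underlying segment must be /p/; voiceless stops become voiced between vowels, yielding [b] there.

/ʒazep/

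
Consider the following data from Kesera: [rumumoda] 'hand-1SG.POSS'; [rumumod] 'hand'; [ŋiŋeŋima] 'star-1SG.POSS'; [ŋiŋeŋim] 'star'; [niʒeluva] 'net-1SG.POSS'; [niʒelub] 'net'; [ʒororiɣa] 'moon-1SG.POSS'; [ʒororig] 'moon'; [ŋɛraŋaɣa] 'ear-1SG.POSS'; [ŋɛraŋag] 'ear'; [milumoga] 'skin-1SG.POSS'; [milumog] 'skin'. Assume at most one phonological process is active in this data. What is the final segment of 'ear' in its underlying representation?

The root 'ear' surfaces as [ŋɛraŋaɣa] and [ŋɛraŋag], with a stem-final [ɣ] ~ [g] alternation.
Compare 'skin', with invariant [g] in [milumoga] and [milumog]: an analysis with underlying /g/ and a rule producing [ɣ] before the 1SG.POSS suffix would wrongly predict alternation here too.
The alternation reflects word-final hardening: voiced fricatives become stops word-finally. /ɣ/ is underlying.

/ɣ/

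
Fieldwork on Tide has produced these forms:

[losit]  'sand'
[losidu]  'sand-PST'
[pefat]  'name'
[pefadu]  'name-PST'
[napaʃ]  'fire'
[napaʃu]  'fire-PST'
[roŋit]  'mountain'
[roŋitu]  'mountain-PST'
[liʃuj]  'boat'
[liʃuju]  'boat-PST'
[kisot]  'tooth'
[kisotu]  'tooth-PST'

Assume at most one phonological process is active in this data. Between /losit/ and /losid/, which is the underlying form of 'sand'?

'sand' shows [t] ~ [d] at the end of the stem ([losit] vs [losidu]).
If /t/ were underlying and a rule turned it into [d] before the PST suffix, 'tooth' would also alternate; but it has [t] in both [kisot] and [kisotu].
The underlying segment must be /d/; voiced obstruents become voiceless word-finally, yielding [t] there.

/losid/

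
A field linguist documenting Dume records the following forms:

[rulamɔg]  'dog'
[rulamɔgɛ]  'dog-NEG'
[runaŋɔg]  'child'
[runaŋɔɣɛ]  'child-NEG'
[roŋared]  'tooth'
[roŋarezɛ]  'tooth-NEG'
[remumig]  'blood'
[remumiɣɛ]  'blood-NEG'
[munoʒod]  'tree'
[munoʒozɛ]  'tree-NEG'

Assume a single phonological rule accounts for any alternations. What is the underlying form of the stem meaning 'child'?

'child' shows [g] ~ [ɣ] at the end of the stem ([runaŋɔg] vs [runaŋɔɣɛ]).
Compare 'dog', with invariant [g] in [rulamɔg] and [rulamɔgɛ]: an analysis with underlying /g/ and a rule producing [ɣ] before the NEG suffix would wrongly predict alternation here too.
So /ɣ/ is underlying, and a rule of word-final hardening — voiced fricatives become stops word-finally — gives [g].
Hence 'child' is /runaŋɔɣ/ underlyingly.

/runaŋɔɣ/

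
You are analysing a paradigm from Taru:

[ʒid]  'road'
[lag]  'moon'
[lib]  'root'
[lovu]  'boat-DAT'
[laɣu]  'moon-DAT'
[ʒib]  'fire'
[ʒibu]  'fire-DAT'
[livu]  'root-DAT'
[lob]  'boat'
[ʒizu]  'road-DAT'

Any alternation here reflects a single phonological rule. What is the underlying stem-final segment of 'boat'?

In [lovu] and [lob] the final segment of 'boat' alternates: [v] ~ [b].
If /b/ were underlying and a rule turned it into [v] before the DAT suffix, 'fire' would also alternate; but it has [b] in both [ʒibu] and [ʒib].
The alternation reflects word-final hardening: voiced fricatives become stops word-finally. /v/ is underlying.

/v/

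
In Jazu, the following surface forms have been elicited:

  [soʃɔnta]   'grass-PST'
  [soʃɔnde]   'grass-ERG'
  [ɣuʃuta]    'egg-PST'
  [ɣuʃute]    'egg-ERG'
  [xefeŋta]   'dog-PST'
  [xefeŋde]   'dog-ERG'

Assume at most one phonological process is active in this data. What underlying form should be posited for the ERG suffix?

The ERG suffix surfaces as [-de] and [-te], depending on the final segment of the stem.
By contrast the PST suffix keeps its initial [t] throughout — that segment must be underlying.
So the underlying form is /-de/, and voiced stops become voiceless after a vowel.

/-de/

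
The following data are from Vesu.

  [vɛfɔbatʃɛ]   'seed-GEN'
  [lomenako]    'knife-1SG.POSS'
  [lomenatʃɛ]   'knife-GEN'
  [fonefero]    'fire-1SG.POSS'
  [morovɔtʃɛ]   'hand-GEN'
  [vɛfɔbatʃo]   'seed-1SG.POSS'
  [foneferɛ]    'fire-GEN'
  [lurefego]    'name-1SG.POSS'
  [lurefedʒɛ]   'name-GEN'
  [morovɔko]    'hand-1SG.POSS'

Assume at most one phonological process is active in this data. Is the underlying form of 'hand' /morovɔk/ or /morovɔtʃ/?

/morovɔk/

'hand' shows [k] ~ [tʃ] at the end of the stem ([morovɔko] vs [morovɔtʃɛ]).
Compare 'seed', with invariant [tʃ] in [vɛfɔbatʃo] and [vɛfɔbatʃɛ]: an analysis with underlying /tʃ/ and a rule producing [k] before the 1SG.POSS suffix would wrongly predict alternation here too.
The underlying segment must be /k/; /k/ and /g/ become palato-alveolar [tʃ] and [dʒ] before a front vowel, yielding [tʃ] there.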